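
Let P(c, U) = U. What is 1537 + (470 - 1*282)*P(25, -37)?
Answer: -5419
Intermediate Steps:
1537 + (470 - 1*282)*P(25, -37) = 1537 + (470 - 1*282)*(-37) = 1537 + (470 - 282)*(-37) = 1537 + 188*(-37) = 1537 - 6956 = -5419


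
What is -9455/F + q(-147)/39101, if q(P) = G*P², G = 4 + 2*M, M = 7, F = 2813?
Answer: 724450151/109991113 ≈ 6.5864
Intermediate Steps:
G = 18 (G = 4 + 2*7 = 4 + 14 = 18)
q(P) = 18*P²
-9455/F + q(-147)/39101 = -9455/2813 + (18*(-147)²)/39101 = -9455*1/2813 + (18*21609)*(1/39101) = -9455/2813 + 388962*(1/39101) = -9455/2813 + 388962/39101 = 724450151/109991113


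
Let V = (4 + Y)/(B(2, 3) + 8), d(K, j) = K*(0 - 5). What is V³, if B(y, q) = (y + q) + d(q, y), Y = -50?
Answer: 12167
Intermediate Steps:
d(K, j) = -5*K (d(K, j) = K*(-5) = -5*K)
B(y, q) = y - 4*q (B(y, q) = (y + q) - 5*q = (q + y) - 5*q = y - 4*q)
V = 23 (V = (4 - 50)/((2 - 4*3) + 8) = -46/((2 - 12) + 8) = -46/(-10 + 8) = -46/(-2) = -46*(-½) = 23)
V³ = 23³ = 12167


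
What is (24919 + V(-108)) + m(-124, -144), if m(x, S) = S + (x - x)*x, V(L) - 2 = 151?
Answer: 24928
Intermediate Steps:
V(L) = 153 (V(L) = 2 + 151 = 153)
m(x, S) = S (m(x, S) = S + 0*x = S + 0 = S)
(24919 + V(-108)) + m(-124, -144) = (24919 + 153) - 144 = 25072 - 144 = 24928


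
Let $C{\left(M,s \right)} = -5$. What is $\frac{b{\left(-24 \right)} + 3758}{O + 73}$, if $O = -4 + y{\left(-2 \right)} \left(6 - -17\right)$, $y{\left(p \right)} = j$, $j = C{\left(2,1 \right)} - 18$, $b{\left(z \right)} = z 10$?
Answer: $- \frac{1759}{230} \approx -7.6478$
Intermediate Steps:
$b{\left(z \right)} = 10 z$
$j = -23$ ($j = -5 - 18 = -23$)
$y{\left(p \right)} = -23$
$O = -533$ ($O = -4 - 23 \left(6 - -17\right) = -4 - 23 \left(6 + 17\right) = -4 - 529 = -533$)
$\frac{b{\left(-24 \right)} + 3758}{O + 73} = \frac{10 \left(-24\right) + 3758}{-533 + 73} = \frac{-240 + 3758}{-460} = 3518 \left(- \frac{1}{460}\right) = - \frac{1759}{230}$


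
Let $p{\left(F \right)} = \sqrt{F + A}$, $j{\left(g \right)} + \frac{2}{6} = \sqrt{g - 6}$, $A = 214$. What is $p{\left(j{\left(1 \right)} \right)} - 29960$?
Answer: $-29960 + \frac{\sqrt{1923 + 9 i \sqrt{5}}}{3} \approx -29945.0 + 0.076486 i$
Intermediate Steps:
$j{\left(g \right)} = - \frac{1}{3} + \sqrt{-6 + g}$ ($j{\left(g \right)} = - \frac{1}{3} + \sqrt{g - 6} = - \frac{1}{3} + \sqrt{-6 + g}$)
$p{\left(F \right)} = \sqrt{214 + F}$ ($p{\left(F \right)} = \sqrt{F + 214} = \sqrt{214 + F}$)
$p{\left(j{\left(1 \right)} \right)} - 29960 = \sqrt{214 - \left(\frac{1}{3} - \sqrt{-6 + 1}\right)} - 29960 = \sqrt{214 - \left(\frac{1}{3} - \sqrt{-5}\right)} - 29960 = \sqrt{214 - \left(\frac{1}{3} - i \sqrt{5}\right)} - 29960 = \sqrt{\frac{641}{3} + i \sqrt{5}} - 29960 = -29960 + \sqrt{\frac{641}{3} + i \sqrt{5}}$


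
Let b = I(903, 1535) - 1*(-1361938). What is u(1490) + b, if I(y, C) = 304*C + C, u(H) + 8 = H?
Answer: 1831595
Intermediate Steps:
u(H) = -8 + H
I(y, C) = 305*C
b = 1830113 (b = 305*1535 - 1*(-1361938) = 468175 + 1361938 = 1830113)
u(1490) + b = (-8 + 1490) + 1830113 = 1482 + 1830113 = 1831595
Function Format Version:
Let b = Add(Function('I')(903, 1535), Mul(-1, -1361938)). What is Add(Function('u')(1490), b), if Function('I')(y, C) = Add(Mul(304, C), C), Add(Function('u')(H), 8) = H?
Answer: 1831595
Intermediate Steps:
Function('u')(H) = Add(-8, H)
Function('I')(y, C) = Mul(305, C)
b = 1830113 (b = Add(Mul(305, 1535), Mul(-1, -1361938)) = Add(468175, 1361938) = 1830113)
Add(Function('u')(1490), b) = Add(Add(-8, 1490), 1830113) = Add(1482, 1830113) = 1831595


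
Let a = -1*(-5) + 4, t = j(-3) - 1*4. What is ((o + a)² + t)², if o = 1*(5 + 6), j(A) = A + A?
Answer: 152100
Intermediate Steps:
j(A) = 2*A
o = 11 (o = 1*11 = 11)
t = -10 (t = 2*(-3) - 1*4 = -6 - 4 = -10)
a = 9 (a = 5 + 4 = 9)
((o + a)² + t)² = ((11 + 9)² - 10)² = (20² - 10)² = (400 - 10)² = 390² = 152100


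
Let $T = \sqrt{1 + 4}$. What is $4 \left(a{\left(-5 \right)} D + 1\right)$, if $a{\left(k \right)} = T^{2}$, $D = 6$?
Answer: $124$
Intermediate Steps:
$T = \sqrt{5} \approx 2.2361$
$a{\left(k \right)} = 5$ ($a{\left(k \right)} = \left(\sqrt{5}\right)^{2} = 5$)
$4 \left(a{\left(-5 \right)} D + 1\right) = 4 \left(5 \cdot 6 + 1\right) = 4 \left(30 + 1\right) = 4 \cdot 31 = 124$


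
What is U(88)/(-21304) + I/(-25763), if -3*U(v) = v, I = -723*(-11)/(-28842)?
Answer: 249610831/179887210518 ≈ 0.0013876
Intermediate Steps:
I = -241/874 (I = 7953*(-1/28842) = -241/874 ≈ -0.27574)
U(v) = -v/3
U(88)/(-21304) + I/(-25763) = -⅓*88/(-21304) - 241/874/(-25763) = -88/3*(-1/21304) - 241/874*(-1/25763) = 11/7989 + 241/22516862 = 249610831/179887210518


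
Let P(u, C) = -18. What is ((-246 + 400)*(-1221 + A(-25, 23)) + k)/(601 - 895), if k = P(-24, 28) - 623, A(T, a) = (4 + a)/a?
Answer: 4335367/6762 ≈ 641.14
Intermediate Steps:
A(T, a) = (4 + a)/a
k = -641 (k = -18 - 623 = -641)
((-246 + 400)*(-1221 + A(-25, 23)) + k)/(601 - 895) = ((-246 + 400)*(-1221 + (4 + 23)/23) - 641)/(601 - 895) = (154*(-1221 + (1/23)*27) - 641)/(-294) = (154*(-1221 + 27/23) - 641)*(-1/294) = (154*(-28056/23) - 641)*(-1/294) = (-4320624/23 - 641)*(-1/294) = -4335367/23*(-1/294) = 4335367/6762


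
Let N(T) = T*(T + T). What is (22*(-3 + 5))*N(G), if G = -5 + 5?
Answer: 0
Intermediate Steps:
G = 0
N(T) = 2*T² (N(T) = T*(2*T) = 2*T²)
(22*(-3 + 5))*N(G) = (22*(-3 + 5))*(2*0²) = (22*2)*(2*0) = 44*0 = 0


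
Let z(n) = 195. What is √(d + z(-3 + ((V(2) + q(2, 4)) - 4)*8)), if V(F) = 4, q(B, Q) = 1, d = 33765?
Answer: 2*√8490 ≈ 184.28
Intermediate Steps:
√(d + z(-3 + ((V(2) + q(2, 4)) - 4)*8)) = √(33765 + 195) = √33960 = 2*√8490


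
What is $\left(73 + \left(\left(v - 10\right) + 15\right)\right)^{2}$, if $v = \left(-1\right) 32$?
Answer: $2116$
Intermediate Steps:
$v = -32$
$\left(73 + \left(\left(v - 10\right) + 15\right)\right)^{2} = \left(73 + \left(\left(-32 - 10\right) + 15\right)\right)^{2} = \left(73 + \left(-42 + 15\right)\right)^{2} = \left(73 - 27\right)^{2} = 46^{2} = 2116$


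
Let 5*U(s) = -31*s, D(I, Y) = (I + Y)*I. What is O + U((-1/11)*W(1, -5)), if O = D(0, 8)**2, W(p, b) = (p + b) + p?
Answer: -93/55 ≈ -1.6909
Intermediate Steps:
D(I, Y) = I*(I + Y)
W(p, b) = b + 2*p (W(p, b) = (b + p) + p = b + 2*p)
U(s) = -31*s/5 (U(s) = (-31*s)/5 = -31*s/5)
O = 0 (O = (0*(0 + 8))**2 = (0*8)**2 = 0**2 = 0)
O + U((-1/11)*W(1, -5)) = 0 - 31*(-1/11)*(-5 + 2*1)/5 = 0 - 31*(-1*1/11)*(-5 + 2)/5 = 0 - (-31)*(-3)/55 = 0 - 31/5*3/11 = 0 - 93/55 = -93/55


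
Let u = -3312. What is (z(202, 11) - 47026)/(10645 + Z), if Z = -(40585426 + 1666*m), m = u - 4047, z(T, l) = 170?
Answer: 46856/28314687 ≈ 0.0016548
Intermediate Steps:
m = -7359 (m = -3312 - 4047 = -7359)
Z = -28325332 (Z = -1666/(1/(24361 - 7359)) = -1666/(1/17002) = -1666/1/17002 = -1666*17002 = -28325332)
(z(202, 11) - 47026)/(10645 + Z) = (170 - 47026)/(10645 - 28325332) = -46856/(-28314687) = -46856*(-1/28314687) = 46856/28314687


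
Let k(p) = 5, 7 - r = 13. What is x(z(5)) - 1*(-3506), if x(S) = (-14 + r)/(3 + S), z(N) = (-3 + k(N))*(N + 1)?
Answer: 10514/3 ≈ 3504.7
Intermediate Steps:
r = -6 (r = 7 - 1*13 = 7 - 13 = -6)
z(N) = 2 + 2*N (z(N) = (-3 + 5)*(N + 1) = 2*(1 + N) = 2 + 2*N)
x(S) = -20/(3 + S) (x(S) = (-14 - 6)/(3 + S) = -20/(3 + S))
x(z(5)) - 1*(-3506) = -20/(3 + (2 + 2*5)) - 1*(-3506) = -20/(3 + (2 + 10)) + 3506 = -20/(3 + 12) + 3506 = -20/15 + 3506 = -20*1/15 + 3506 = -4/3 + 3506 = 10514/3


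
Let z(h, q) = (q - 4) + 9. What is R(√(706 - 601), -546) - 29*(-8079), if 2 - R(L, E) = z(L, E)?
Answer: 234834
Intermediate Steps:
z(h, q) = 5 + q (z(h, q) = (-4 + q) + 9 = 5 + q)
R(L, E) = -3 - E (R(L, E) = 2 - (5 + E) = 2 + (-5 - E) = -3 - E)
R(√(706 - 601), -546) - 29*(-8079) = (-3 - 1*(-546)) - 29*(-8079) = (-3 + 546) - 1*(-234291) = 543 + 234291 = 234834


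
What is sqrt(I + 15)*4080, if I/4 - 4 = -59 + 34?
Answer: 4080*I*sqrt(69) ≈ 33891.0*I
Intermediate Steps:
I = -84 (I = 16 + 4*(-59 + 34) = 16 + 4*(-25) = 16 - 100 = -84)
sqrt(I + 15)*4080 = sqrt(-84 + 15)*4080 = sqrt(-69)*4080 = (I*sqrt(69))*4080 = 4080*I*sqrt(69)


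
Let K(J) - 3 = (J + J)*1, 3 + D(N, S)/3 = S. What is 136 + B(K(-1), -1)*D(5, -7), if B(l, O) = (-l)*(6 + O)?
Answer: 286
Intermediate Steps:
D(N, S) = -9 + 3*S
K(J) = 3 + 2*J (K(J) = 3 + (J + J)*1 = 3 + (2*J)*1 = 3 + 2*J)
B(l, O) = -l*(6 + O)
136 + B(K(-1), -1)*D(5, -7) = 136 + (-(3 + 2*(-1))*(6 - 1))*(-9 + 3*(-7)) = 136 + (-1*(3 - 2)*5)*(-9 - 21) = 136 - 1*1*5*(-30) = 136 - 5*(-30) = 136 + 150 = 286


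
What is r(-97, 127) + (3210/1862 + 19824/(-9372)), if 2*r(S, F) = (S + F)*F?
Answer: 1384861948/727111 ≈ 1904.6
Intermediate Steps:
r(S, F) = F*(F + S)/2 (r(S, F) = ((S + F)*F)/2 = ((F + S)*F)/2 = (F*(F + S))/2 = F*(F + S)/2)
r(-97, 127) + (3210/1862 + 19824/(-9372)) = (1/2)*127*(127 - 97) + (3210/1862 + 19824/(-9372)) = (1/2)*127*30 + (3210*(1/1862) + 19824*(-1/9372)) = 1905 + (1605/931 - 1652/781) = 1905 - 284507/727111 = 1384861948/727111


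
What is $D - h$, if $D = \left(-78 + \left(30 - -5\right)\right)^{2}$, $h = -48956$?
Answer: $50805$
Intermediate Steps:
$D = 1849$ ($D = \left(-78 + \left(30 + 5\right)\right)^{2} = \left(-78 + 35\right)^{2} = \left(-43\right)^{2} = 1849$)
$D - h = 1849 - -48956 = 1849 + 48956 = 50805$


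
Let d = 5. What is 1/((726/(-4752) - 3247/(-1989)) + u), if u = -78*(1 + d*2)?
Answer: -936/801703 ≈ -0.0011675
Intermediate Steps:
u = -858 (u = -78*(1 + 5*2) = -78*(1 + 10) = -78*11 = -858)
1/((726/(-4752) - 3247/(-1989)) + u) = 1/((726/(-4752) - 3247/(-1989)) - 858) = 1/((726*(-1/4752) - 3247*(-1/1989)) - 858) = 1/((-11/72 + 191/117) - 858) = 1/(1385/936 - 858) = 1/(-801703/936) = -936/801703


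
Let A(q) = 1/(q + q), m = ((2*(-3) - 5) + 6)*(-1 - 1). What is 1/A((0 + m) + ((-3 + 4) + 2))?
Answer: 26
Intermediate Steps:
m = 10 (m = ((-6 - 5) + 6)*(-2) = (-11 + 6)*(-2) = -5*(-2) = 10)
A(q) = 1/(2*q)
1/A((0 + m) + ((-3 + 4) + 2)) = 1/(1/(2*((0 + 10) + ((-3 + 4) + 2)))) = 1/(1/(2*(10 + (1 + 2)))) = 1/(1/(2*(10 + 3))) = 1/((½)/13) = 1/((½)*(1/13)) = 1/(1/26) = 26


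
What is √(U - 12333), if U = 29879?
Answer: √17546 ≈ 132.46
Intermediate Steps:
√(U - 12333) = √(29879 - 12333) = √17546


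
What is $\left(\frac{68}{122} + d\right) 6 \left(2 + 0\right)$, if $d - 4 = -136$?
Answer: $- \frac{96216}{61} \approx -1577.3$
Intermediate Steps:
$d = -132$ ($d = 4 - 136 = -132$)
$\left(\frac{68}{122} + d\right) 6 \left(2 + 0\right) = \left(\frac{68}{122} - 132\right) 6 \left(2 + 0\right) = \left(68 \cdot \frac{1}{122} - 132\right) 6 \cdot 2 = \left(\frac{34}{61} - 132\right) 12 = \left(- \frac{8018}{61}\right) 12 = - \frac{96216}{61}$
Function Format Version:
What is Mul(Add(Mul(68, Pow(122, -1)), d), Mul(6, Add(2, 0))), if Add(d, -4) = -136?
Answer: Rational(-96216, 61) ≈ -1577.3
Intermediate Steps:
d = -132 (d = Add(4, -136) = -132)
Mul(Add(Mul(68, Pow(122, -1)), d), Mul(6, Add(2, 0))) = Mul(Add(Mul(68, Pow(122, -1)), -132), Mul(6, Add(2, 0))) = Mul(Add(Mul(68, Rational(1, 122)), -132), Mul(6, 2)) = Mul(Add(Rational(34, 61), -132), 12) = Mul(Rational(-8018, 61), 12) = Rational(-96216, 61)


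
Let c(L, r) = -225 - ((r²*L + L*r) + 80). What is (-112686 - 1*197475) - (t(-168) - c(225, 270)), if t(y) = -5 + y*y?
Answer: -16801935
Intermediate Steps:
t(y) = -5 + y²
c(L, r) = -305 - L*r - L*r² (c(L, r) = -225 - ((L*r² + L*r) + 80) = -225 - ((L*r + L*r²) + 80) = -225 - (80 + L*r + L*r²) = -225 + (-80 - L*r - L*r²) = -305 - L*r - L*r²)
(-112686 - 1*197475) - (t(-168) - c(225, 270)) = (-112686 - 1*197475) - ((-5 + (-168)²) - (-305 - 1*225*270 - 1*225*270²)) = (-112686 - 197475) - ((-5 + 28224) - (-305 - 60750 - 1*225*72900)) = -310161 - (28219 - (-305 - 60750 - 16402500)) = -310161 - (28219 - 1*(-16463555)) = -310161 - (28219 + 16463555) = -310161 - 1*16491774 = -310161 - 16491774 = -16801935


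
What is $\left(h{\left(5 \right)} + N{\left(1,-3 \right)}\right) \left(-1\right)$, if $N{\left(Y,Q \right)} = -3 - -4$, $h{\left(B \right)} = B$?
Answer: $-6$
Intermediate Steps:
$N{\left(Y,Q \right)} = 1$ ($N{\left(Y,Q \right)} = -3 + 4 = 1$)
$\left(h{\left(5 \right)} + N{\left(1,-3 \right)}\right) \left(-1\right) = \left(5 + 1\right) \left(-1\right) = 6 \left(-1\right) = -6$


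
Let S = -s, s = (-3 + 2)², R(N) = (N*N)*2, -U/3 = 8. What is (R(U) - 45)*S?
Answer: -1107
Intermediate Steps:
U = -24 (U = -3*8 = -24)
R(N) = 2*N² (R(N) = N²*2 = 2*N²)
s = 1 (s = (-1)² = 1)
S = -1 (S = -1*1 = -1)
(R(U) - 45)*S = (2*(-24)² - 45)*(-1) = (2*576 - 45)*(-1) = (1152 - 45)*(-1) = 1107*(-1) = -1107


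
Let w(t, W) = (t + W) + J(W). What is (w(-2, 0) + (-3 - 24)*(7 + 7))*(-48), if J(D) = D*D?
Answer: 18240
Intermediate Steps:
J(D) = D**2
w(t, W) = W + t + W**2 (w(t, W) = (t + W) + W**2 = (W + t) + W**2 = W + t + W**2)
(w(-2, 0) + (-3 - 24)*(7 + 7))*(-48) = ((0 - 2 + 0**2) + (-3 - 24)*(7 + 7))*(-48) = ((0 - 2 + 0) - 27*14)*(-48) = (-2 - 378)*(-48) = -380*(-48) = 18240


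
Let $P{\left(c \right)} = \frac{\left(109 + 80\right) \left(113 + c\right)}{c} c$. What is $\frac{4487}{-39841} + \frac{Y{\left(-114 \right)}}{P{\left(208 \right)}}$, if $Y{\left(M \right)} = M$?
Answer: $- \frac{92254559}{805704543} \approx -0.1145$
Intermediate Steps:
$P{\left(c \right)} = 21357 + 189 c$ ($P{\left(c \right)} = \frac{189 \left(113 + c\right)}{c} c = \frac{21357 + 189 c}{c} c = 21357 + 189 c$)
$\frac{4487}{-39841} + \frac{Y{\left(-114 \right)}}{P{\left(208 \right)}} = \frac{4487}{-39841} - \frac{114}{21357 + 189 \cdot 208} = 4487 \left(- \frac{1}{39841}\right) - \frac{114}{21357 + 39312} = - \frac{4487}{39841} - \frac{114}{60669} = - \frac{4487}{39841} - \frac{38}{20223} = - \frac{92254559}{805704543}$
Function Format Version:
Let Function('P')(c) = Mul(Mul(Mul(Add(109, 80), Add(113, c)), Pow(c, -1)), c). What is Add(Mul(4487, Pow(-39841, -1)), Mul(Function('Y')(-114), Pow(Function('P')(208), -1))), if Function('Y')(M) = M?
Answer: Rational(-92254559, 805704543) ≈ -0.11450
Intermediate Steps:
Function('P')(c) = Add(21357, Mul(189, c)) (Function('P')(c) = Mul(Mul(Mul(189, Add(113, c)), Pow(c, -1)), c) = Mul(Mul(Add(21357, Mul(189, c)), Pow(c, -1)), c) = Mul(Mul(Pow(c, -1), Add(21357, Mul(189, c))), c) = Add(21357, Mul(189, c)))
Add(Mul(4487, Pow(-39841, -1)), Mul(Function('Y')(-114), Pow(Function('P')(208), -1))) = Add(Mul(4487, Pow(-39841, -1)), Mul(-114, Pow(Add(21357, Mul(189, 208)), -1))) = Add(Mul(4487, Rational(-1, 39841)), Mul(-114, Pow(Add(21357, 39312), -1))) = Add(Rational(-4487, 39841), Mul(-114, Pow(60669, -1))) = Add(Rational(-4487, 39841), Mul(-114, Rational(1, 60669))) = Add(Rational(-4487, 39841), Rational(-38, 20223)) = Rational(-92254559, 805704543)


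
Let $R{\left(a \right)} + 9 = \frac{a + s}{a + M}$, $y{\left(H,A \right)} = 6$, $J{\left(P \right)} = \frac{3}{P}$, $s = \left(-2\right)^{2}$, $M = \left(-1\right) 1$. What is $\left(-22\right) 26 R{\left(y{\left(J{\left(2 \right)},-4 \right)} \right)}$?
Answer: $4004$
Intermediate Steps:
$M = -1$
$s = 4$
$R{\left(a \right)} = -9 + \frac{4 + a}{-1 + a}$ ($R{\left(a \right)} = -9 + \frac{a + 4}{a - 1} = -9 + \frac{4 + a}{-1 + a}$)
$\left(-22\right) 26 R{\left(y{\left(J{\left(2 \right)},-4 \right)} \right)} = \left(-22\right) 26 \frac{13 - 48}{-1 + 6} = - 572 \frac{13 - 48}{5} = - 572 \cdot \frac{1}{5} \left(-35\right) = \left(-572\right) \left(-7\right) = 4004$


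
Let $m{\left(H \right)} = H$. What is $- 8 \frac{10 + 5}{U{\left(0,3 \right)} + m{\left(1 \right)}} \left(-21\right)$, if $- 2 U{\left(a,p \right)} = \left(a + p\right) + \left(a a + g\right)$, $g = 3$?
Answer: $-1260$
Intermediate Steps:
$U{\left(a,p \right)} = - \frac{3}{2} - \frac{a}{2} - \frac{p}{2} - \frac{a^{2}}{2}$ ($U{\left(a,p \right)} = - \frac{\left(a + p\right) + \left(a a + 3\right)}{2} = - \frac{\left(a + p\right) + \left(a^{2} + 3\right)}{2} = - \frac{\left(a + p\right) + \left(3 + a^{2}\right)}{2} = - \frac{3 + a + p + a^{2}}{2} = - \frac{3}{2} - \frac{a}{2} - \frac{p}{2} - \frac{a^{2}}{2}$)
$- 8 \frac{10 + 5}{U{\left(0,3 \right)} + m{\left(1 \right)}} \left(-21\right) = - 8 \frac{10 + 5}{\left(- \frac{3}{2} - 0 - \frac{3}{2} - \frac{0^{2}}{2}\right) + 1} \left(-21\right) = - 8 \frac{15}{\left(- \frac{3}{2} + 0 - \frac{3}{2} - 0\right) + 1} \left(-21\right) = - 8 \frac{15}{\left(- \frac{3}{2} + 0 - \frac{3}{2} + 0\right) + 1} \left(-21\right) = - 8 \frac{15}{-3 + 1} \left(-21\right) = - 8 \frac{15}{-2} \left(-21\right) = - 8 \cdot 15 \left(- \frac{1}{2}\right) \left(-21\right) = \left(-8\right) \left(- \frac{15}{2}\right) \left(-21\right) = 60 \left(-21\right) = -1260$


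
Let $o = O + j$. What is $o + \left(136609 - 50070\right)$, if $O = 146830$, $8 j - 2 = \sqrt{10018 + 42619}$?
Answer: $\frac{933477}{4} + \frac{\sqrt{52637}}{8} \approx 2.334 \cdot 10^{5}$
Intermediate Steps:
$j = \frac{1}{4} + \frac{\sqrt{52637}}{8}$ ($j = \frac{1}{4} + \frac{\sqrt{10018 + 42619}}{8} = \frac{1}{4} + \frac{\sqrt{52637}}{8} \approx 28.928$)
$o = \frac{587321}{4} + \frac{\sqrt{52637}}{8}$ ($o = 146830 + \left(\frac{1}{4} + \frac{\sqrt{52637}}{8}\right) = \frac{587321}{4} + \frac{\sqrt{52637}}{8} \approx 1.4686 \cdot 10^{5}$)
$o + \left(136609 - 50070\right) = \left(\frac{587321}{4} + \frac{\sqrt{52637}}{8}\right) + \left(136609 - 50070\right) = \left(\frac{587321}{4} + \frac{\sqrt{52637}}{8}\right) + 86539 = \frac{933477}{4} + \frac{\sqrt{52637}}{8}$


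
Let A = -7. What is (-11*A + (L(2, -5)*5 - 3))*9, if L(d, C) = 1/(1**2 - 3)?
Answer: 1287/2 ≈ 643.50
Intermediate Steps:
L(d, C) = -1/2 (L(d, C) = 1/(1 - 3) = 1/(-2) = -1/2)
(-11*A + (L(2, -5)*5 - 3))*9 = (-11*(-7) + (-1/2*5 - 3))*9 = (77 + (-5/2 - 3))*9 = (77 - 11/2)*9 = (143/2)*9 = 1287/2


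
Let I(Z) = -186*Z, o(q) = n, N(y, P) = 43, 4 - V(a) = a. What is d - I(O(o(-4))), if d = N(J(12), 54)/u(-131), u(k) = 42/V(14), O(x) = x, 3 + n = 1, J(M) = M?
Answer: -8027/21 ≈ -382.24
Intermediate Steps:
V(a) = 4 - a
n = -2 (n = -3 + 1 = -2)
o(q) = -2
u(k) = -21/5 (u(k) = 42/(4 - 1*14) = 42/(4 - 14) = 42/(-10) = 42*(-⅒) = -21/5)
d = -215/21 (d = 43/(-21/5) = 43*(-5/21) = -215/21 ≈ -10.238)
d - I(O(o(-4))) = -215/21 - (-186)*(-2) = -215/21 - 1*372 = -215/21 - 372 = -8027/21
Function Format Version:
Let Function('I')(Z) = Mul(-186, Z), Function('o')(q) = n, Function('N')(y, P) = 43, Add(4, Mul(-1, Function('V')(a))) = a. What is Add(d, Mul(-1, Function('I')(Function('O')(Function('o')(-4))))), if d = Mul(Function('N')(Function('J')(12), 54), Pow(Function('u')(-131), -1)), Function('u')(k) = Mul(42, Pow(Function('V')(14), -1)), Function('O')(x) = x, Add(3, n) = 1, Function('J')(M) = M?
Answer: Rational(-8027, 21) ≈ -382.24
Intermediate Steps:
Function('V')(a) = Add(4, Mul(-1, a))
n = -2 (n = Add(-3, 1) = -2)
Function('o')(q) = -2
Function('u')(k) = Rational(-21, 5) (Function('u')(k) = Mul(42, Pow(Add(4, Mul(-1, 14)), -1)) = Mul(42, Pow(Add(4, -14), -1)) = Mul(42, Pow(-10, -1)) = Mul(42, Rational(-1, 10)) = Rational(-21, 5))
d = Rational(-215, 21) (d = Mul(43, Pow(Rational(-21, 5), -1)) = Mul(43, Rational(-5, 21)) = Rational(-215, 21) ≈ -10.238)
Add(d, Mul(-1, Function('I')(Function('O')(Function('o')(-4))))) = Add(Rational(-215, 21), Mul(-1, Mul(-186, -2))) = Add(Rational(-215, 21), Mul(-1, 372)) = Add(Rational(-215, 21), -372) = Rational(-8027, 21)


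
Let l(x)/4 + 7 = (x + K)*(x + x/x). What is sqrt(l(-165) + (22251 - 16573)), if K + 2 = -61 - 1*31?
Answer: 3*sqrt(19506) ≈ 418.99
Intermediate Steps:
K = -94 (K = -2 + (-61 - 1*31) = -2 + (-61 - 31) = -2 - 92 = -94)
l(x) = -28 + 4*(1 + x)*(-94 + x) (l(x) = -28 + 4*((x - 94)*(x + x/x)) = -28 + 4*((-94 + x)*(x + 1)) = -28 + 4*((-94 + x)*(1 + x)) = -28 + 4*((1 + x)*(-94 + x)) = -28 + 4*(1 + x)*(-94 + x))
sqrt(l(-165) + (22251 - 16573)) = sqrt((-404 - 372*(-165) + 4*(-165)**2) + (22251 - 16573)) = sqrt((-404 + 61380 + 4*27225) + 5678) = sqrt((-404 + 61380 + 108900) + 5678) = sqrt(169876 + 5678) = sqrt(175554) = 3*sqrt(19506)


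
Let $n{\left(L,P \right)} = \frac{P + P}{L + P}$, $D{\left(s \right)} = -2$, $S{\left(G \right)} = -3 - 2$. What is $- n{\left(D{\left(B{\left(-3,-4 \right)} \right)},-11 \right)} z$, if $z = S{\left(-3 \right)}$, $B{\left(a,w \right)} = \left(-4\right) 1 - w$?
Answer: $\frac{110}{13} \approx 8.4615$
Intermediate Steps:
$S{\left(G \right)} = -5$ ($S{\left(G \right)} = -3 - 2 = -5$)
$B{\left(a,w \right)} = -4 - w$
$n{\left(L,P \right)} = \frac{2 P}{L + P}$
$z = -5$
$- n{\left(D{\left(B{\left(-3,-4 \right)} \right)},-11 \right)} z = - \frac{2 \left(-11\right)}{-2 - 11} \left(-5\right) = - \frac{2 \left(-11\right)}{-13} \left(-5\right) = - \frac{2 \left(-11\right) \left(-1\right)}{13} \left(-5\right) = \left(-1\right) \frac{22}{13} \left(-5\right) = \left(- \frac{22}{13}\right) \left(-5\right) = \frac{110}{13}$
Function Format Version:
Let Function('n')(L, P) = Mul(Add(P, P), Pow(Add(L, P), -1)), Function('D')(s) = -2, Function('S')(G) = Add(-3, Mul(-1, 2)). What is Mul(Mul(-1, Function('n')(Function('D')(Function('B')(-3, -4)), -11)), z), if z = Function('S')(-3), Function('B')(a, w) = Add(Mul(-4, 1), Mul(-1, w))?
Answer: Rational(110, 13) ≈ 8.4615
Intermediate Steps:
Function('S')(G) = -5 (Function('S')(G) = Add(-3, -2) = -5)
Function('B')(a, w) = Add(-4, Mul(-1, w))
Function('n')(L, P) = Mul(2, P, Pow(Add(L, P), -1)) (Function('n')(L, P) = Mul(Mul(2, P), Pow(Add(L, P), -1)) = Mul(2, P, Pow(Add(L, P), -1)))
z = -5
Mul(Mul(-1, Function('n')(Function('D')(Function('B')(-3, -4)), -11)), z) = Mul(Mul(-1, Mul(2, -11, Pow(Add(-2, -11), -1))), -5) = Mul(Mul(-1, Mul(2, -11, Pow(-13, -1))), -5) = Mul(Mul(-1, Mul(2, -11, Rational(-1, 13))), -5) = Mul(Mul(-1, Rational(22, 13)), -5) = Mul(Rational(-22, 13), -5) = Rational(110, 13)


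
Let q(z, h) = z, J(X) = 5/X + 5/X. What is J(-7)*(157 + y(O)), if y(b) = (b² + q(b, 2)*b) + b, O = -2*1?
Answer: -1630/7 ≈ -232.86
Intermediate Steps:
J(X) = 10/X
O = -2
y(b) = b + 2*b² (y(b) = (b² + b*b) + b = (b² + b²) + b = 2*b² + b = b + 2*b²)
J(-7)*(157 + y(O)) = (10/(-7))*(157 - 2*(1 + 2*(-2))) = (10*(-⅐))*(157 - 2*(1 - 4)) = -10*(157 - 2*(-3))/7 = -10*(157 + 6)/7 = -10/7*163 = -1630/7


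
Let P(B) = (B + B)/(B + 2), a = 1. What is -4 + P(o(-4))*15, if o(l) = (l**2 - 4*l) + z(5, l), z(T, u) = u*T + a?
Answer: 22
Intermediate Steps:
z(T, u) = 1 + T*u (z(T, u) = u*T + 1 = T*u + 1 = 1 + T*u)
o(l) = 1 + l + l**2 (o(l) = (l**2 - 4*l) + (1 + 5*l) = 1 + l + l**2)
P(B) = 2*B/(2 + B) (P(B) = (2*B)/(2 + B) = 2*B/(2 + B))
-4 + P(o(-4))*15 = -4 + (2*(1 - 4 + (-4)**2)/(2 + (1 - 4 + (-4)**2)))*15 = -4 + (2*(1 - 4 + 16)/(2 + (1 - 4 + 16)))*15 = -4 + (2*13/(2 + 13))*15 = -4 + (2*13/15)*15 = -4 + (2*13*(1/15))*15 = -4 + (26/15)*15 = -4 + 26 = 22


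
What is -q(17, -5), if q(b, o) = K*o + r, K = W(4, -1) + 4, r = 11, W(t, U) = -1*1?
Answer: 4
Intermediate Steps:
W(t, U) = -1
K = 3 (K = -1 + 4 = 3)
q(b, o) = 11 + 3*o (q(b, o) = 3*o + 11 = 11 + 3*o)
-q(17, -5) = -(11 + 3*(-5)) = -(11 - 15) = -1*(-4) = 4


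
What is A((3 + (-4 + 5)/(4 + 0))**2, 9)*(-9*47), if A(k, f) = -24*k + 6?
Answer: 209385/2 ≈ 1.0469e+5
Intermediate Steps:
A(k, f) = 6 - 24*k
A((3 + (-4 + 5)/(4 + 0))**2, 9)*(-9*47) = (6 - 24*(3 + (-4 + 5)/(4 + 0))**2)*(-9*47) = (6 - 24*(3 + 1/4)**2)*(-423) = (6 - 24*(13/4)**2)*(-423) = (6 - 24*169/16)*(-423) = (6 - 507/2)*(-423) = -495/2*(-423) = 209385/2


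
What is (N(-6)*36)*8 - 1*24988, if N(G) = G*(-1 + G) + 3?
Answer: -12028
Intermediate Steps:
N(G) = 3 + G*(-1 + G)
(N(-6)*36)*8 - 1*24988 = ((3 + (-6)**2 - 1*(-6))*36)*8 - 1*24988 = ((3 + 36 + 6)*36)*8 - 24988 = (45*36)*8 - 24988 = 1620*8 - 24988 = 12960 - 24988 = -12028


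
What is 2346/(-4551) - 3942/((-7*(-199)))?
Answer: -7069340/2113181 ≈ -3.3454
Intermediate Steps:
2346/(-4551) - 3942/((-7*(-199))) = 2346*(-1/4551) - 3942/1393 = -782/1517 - 3942*1/1393 = -782/1517 - 3942/1393 = -7069340/2113181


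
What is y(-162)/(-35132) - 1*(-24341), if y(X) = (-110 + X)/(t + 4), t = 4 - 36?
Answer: 1496509004/61481 ≈ 24341.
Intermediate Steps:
t = -32
y(X) = 55/14 - X/28 (y(X) = (-110 + X)/(-32 + 4) = (-110 + X)/(-28) = (-110 + X)*(-1/28) = 55/14 - X/28)
y(-162)/(-35132) - 1*(-24341) = (55/14 - 1/28*(-162))/(-35132) - 1*(-24341) = (55/14 + 81/14)*(-1/35132) + 24341 = (68/7)*(-1/35132) + 24341 = -17/61481 + 24341 = 1496509004/61481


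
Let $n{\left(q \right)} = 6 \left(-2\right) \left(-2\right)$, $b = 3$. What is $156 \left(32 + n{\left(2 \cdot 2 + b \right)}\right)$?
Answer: $8736$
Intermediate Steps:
$n{\left(q \right)} = 24$ ($n{\left(q \right)} = \left(-12\right) \left(-2\right) = 24$)
$156 \left(32 + n{\left(2 \cdot 2 + b \right)}\right) = 156 \left(32 + 24\right) = 156 \cdot 56 = 8736$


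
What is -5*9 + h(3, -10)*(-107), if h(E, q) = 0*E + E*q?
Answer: 3165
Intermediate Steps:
h(E, q) = E*q (h(E, q) = 0 + E*q = E*q)
-5*9 + h(3, -10)*(-107) = -5*9 + (3*(-10))*(-107) = -45 - 30*(-107) = -45 + 3210 = 3165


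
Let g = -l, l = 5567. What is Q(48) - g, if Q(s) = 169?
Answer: 5736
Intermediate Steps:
g = -5567 (g = -1*5567 = -5567)
Q(48) - g = 169 - 1*(-5567) = 169 + 5567 = 5736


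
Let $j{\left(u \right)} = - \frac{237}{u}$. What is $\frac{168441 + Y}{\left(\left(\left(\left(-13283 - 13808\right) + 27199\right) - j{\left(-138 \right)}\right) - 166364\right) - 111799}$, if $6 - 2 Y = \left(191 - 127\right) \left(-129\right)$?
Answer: $- \frac{7938312}{12790609} \approx -0.62064$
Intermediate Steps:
$Y = 4131$ ($Y = 3 - \frac{\left(191 - 127\right) \left(-129\right)}{2} = 3 - \frac{64 \left(-129\right)}{2} = 3 - -4128 = 3 + 4128 = 4131$)
$\frac{168441 + Y}{\left(\left(\left(\left(-13283 - 13808\right) + 27199\right) - j{\left(-138 \right)}\right) - 166364\right) - 111799} = \frac{168441 + 4131}{\left(\left(\left(\left(-13283 - 13808\right) + 27199\right) - - \frac{237}{-138}\right) - 166364\right) - 111799} = \frac{172572}{\left(\left(\left(-27091 + 27199\right) - \left(-237\right) \left(- \frac{1}{138}\right)\right) - 166364\right) - 111799} = \frac{172572}{\left(\left(108 - \frac{79}{46}\right) - 166364\right) - 111799} = \frac{172572}{\left(\frac{4889}{46} - 166364\right) - 111799} = \frac{172572}{- \frac{7647855}{46} - 111799} = \frac{172572}{- \frac{12790609}{46}} = 172572 \left(- \frac{46}{12790609}\right) = - \frac{7938312}{12790609}$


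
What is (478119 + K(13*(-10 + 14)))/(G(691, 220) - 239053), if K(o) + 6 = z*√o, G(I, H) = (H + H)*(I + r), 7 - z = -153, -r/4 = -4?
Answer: 3007/453 + 320*√13/72027 ≈ 6.6540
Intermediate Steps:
r = 16 (r = -4*(-4) = 16)
z = 160 (z = 7 - 1*(-153) = 7 + 153 = 160)
G(I, H) = 2*H*(16 + I) (G(I, H) = (H + H)*(I + 16) = (2*H)*(16 + I) = 2*H*(16 + I))
K(o) = -6 + 160*√o
(478119 + K(13*(-10 + 14)))/(G(691, 220) - 239053) = (478119 + (-6 + 160*√(13*(-10 + 14))))/(2*220*(16 + 691) - 239053) = (478119 + (-6 + 160*√(13*4)))/(2*220*707 - 239053) = (478119 + (-6 + 160*√52))/(311080 - 239053) = (478119 + (-6 + 160*(2*√13)))/72027 = (478119 + (-6 + 320*√13))*(1/72027) = (478113 + 320*√13)*(1/72027) = 3007/453 + 320*√13/72027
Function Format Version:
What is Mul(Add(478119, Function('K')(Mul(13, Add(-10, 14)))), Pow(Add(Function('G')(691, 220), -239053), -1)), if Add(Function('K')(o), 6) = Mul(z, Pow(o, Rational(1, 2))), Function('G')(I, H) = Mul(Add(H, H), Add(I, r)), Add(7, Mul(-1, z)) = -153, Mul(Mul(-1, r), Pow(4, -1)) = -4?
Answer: Add(Rational(3007, 453), Mul(Rational(320, 72027), Pow(13, Rational(1, 2)))) ≈ 6.6540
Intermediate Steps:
r = 16 (r = Mul(-4, -4) = 16)
z = 160 (z = Add(7, Mul(-1, -153)) = Add(7, 153) = 160)
Function('G')(I, H) = Mul(2, H, Add(16, I)) (Function('G')(I, H) = Mul(Add(H, H), Add(I, 16)) = Mul(Mul(2, H), Add(16, I)) = Mul(2, H, Add(16, I)))
Function('K')(o) = Add(-6, Mul(160, Pow(o, Rational(1, 2))))
Mul(Add(478119, Function('K')(Mul(13, Add(-10, 14)))), Pow(Add(Function('G')(691, 220), -239053), -1)) = Mul(Add(478119, Add(-6, Mul(160, Pow(Mul(13, Add(-10, 14)), Rational(1, 2))))), Pow(Add(Mul(2, 220, Add(16, 691)), -239053), -1)) = Mul(Add(478119, Add(-6, Mul(160, Pow(Mul(13, 4), Rational(1, 2))))), Pow(Add(Mul(2, 220, 707), -239053), -1)) = Mul(Add(478119, Add(-6, Mul(160, Pow(52, Rational(1, 2))))), Pow(Add(311080, -239053), -1)) = Mul(Add(478119, Add(-6, Mul(160, Mul(2, Pow(13, Rational(1, 2)))))), Pow(72027, -1)) = Mul(Add(478119, Add(-6, Mul(320, Pow(13, Rational(1, 2))))), Rational(1, 72027)) = Mul(Add(478113, Mul(320, Pow(13, Rational(1, 2)))), Rational(1, 72027)) = Add(Rational(3007, 453), Mul(Rational(320, 72027), Pow(13, Rational(1, 2))))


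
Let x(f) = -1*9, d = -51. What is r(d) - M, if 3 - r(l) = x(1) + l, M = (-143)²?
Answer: -20386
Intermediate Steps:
x(f) = -9
M = 20449
r(l) = 12 - l (r(l) = 3 - (-9 + l) = 3 + (9 - l) = 12 - l)
r(d) - M = (12 - 1*(-51)) - 1*20449 = (12 + 51) - 20449 = 63 - 20449 = -20386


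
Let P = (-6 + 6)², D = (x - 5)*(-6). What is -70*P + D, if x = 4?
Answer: 6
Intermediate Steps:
D = 6 (D = (4 - 5)*(-6) = -1*(-6) = 6)
P = 0 (P = 0² = 0)
-70*P + D = -70*0 + 6 = 0 + 6 = 6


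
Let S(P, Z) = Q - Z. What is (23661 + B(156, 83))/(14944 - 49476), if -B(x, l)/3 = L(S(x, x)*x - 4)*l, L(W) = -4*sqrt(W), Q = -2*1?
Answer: -23661/34532 - 498*I*sqrt(6163)/8633 ≈ -0.68519 - 4.5286*I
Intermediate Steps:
Q = -2
S(P, Z) = -2 - Z
B(x, l) = 12*l*sqrt(-4 + x*(-2 - x)) (B(x, l) = -3*(-4*sqrt((-2 - x)*x - 4))*l = -3*(-4*sqrt(x*(-2 - x) - 4))*l = -3*(-4*sqrt(-4 + x*(-2 - x)))*l = -(-12)*l*sqrt(-4 + x*(-2 - x)) = 12*l*sqrt(-4 + x*(-2 - x)))
(23661 + B(156, 83))/(14944 - 49476) = (23661 + 12*83*sqrt(-4 - 1*156*(2 + 156)))/(14944 - 49476) = (23661 + 12*83*sqrt(-4 - 1*156*158))/(-34532) = (23661 + 12*83*sqrt(-4 - 24648))*(-1/34532) = (23661 + 12*83*sqrt(-24652))*(-1/34532) = (23661 + 12*83*(2*I*sqrt(6163)))*(-1/34532) = (23661 + 1992*I*sqrt(6163))*(-1/34532) = -23661/34532 - 498*I*sqrt(6163)/8633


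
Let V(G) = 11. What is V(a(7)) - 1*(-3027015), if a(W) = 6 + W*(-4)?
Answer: 3027026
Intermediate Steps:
a(W) = 6 - 4*W
V(a(7)) - 1*(-3027015) = 11 - 1*(-3027015) = 11 + 3027015 = 3027026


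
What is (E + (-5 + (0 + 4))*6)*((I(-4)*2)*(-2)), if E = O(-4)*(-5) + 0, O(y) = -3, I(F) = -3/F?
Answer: -27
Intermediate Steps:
E = 15 (E = -3*(-5) + 0 = 15 + 0 = 15)
(E + (-5 + (0 + 4))*6)*((I(-4)*2)*(-2)) = (15 + (-5 + (0 + 4))*6)*((-3/(-4)*2)*(-2)) = (15 + (-5 + 4)*6)*((-3*(-¼)*2)*(-2)) = (15 - 1*6)*(((¾)*2)*(-2)) = (15 - 6)*((3/2)*(-2)) = 9*(-3) = -27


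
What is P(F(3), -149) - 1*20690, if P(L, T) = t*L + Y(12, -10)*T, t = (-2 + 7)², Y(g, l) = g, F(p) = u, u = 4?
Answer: -22378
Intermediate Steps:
F(p) = 4
t = 25 (t = 5² = 25)
P(L, T) = 12*T + 25*L (P(L, T) = 25*L + 12*T = 12*T + 25*L)
P(F(3), -149) - 1*20690 = (12*(-149) + 25*4) - 1*20690 = (-1788 + 100) - 20690 = -1688 - 20690 = -22378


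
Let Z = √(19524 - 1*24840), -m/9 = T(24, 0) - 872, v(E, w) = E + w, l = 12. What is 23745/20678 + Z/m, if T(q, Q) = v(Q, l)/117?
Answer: 23745/20678 + 13*I*√1329/51006 ≈ 1.1483 + 0.0092915*I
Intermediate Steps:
T(q, Q) = 4/39 + Q/117 (T(q, Q) = (Q + 12)/117 = (12 + Q)*(1/117) = 4/39 + Q/117)
m = 102012/13 (m = -9*((4/39 + (1/117)*0) - 872) = -9*((4/39 + 0) - 872) = -9*(4/39 - 872) = -9*(-34004/39) = 102012/13 ≈ 7847.1)
Z = 2*I*√1329 (Z = √(19524 - 24840) = √(-5316) = 2*I*√1329 ≈ 72.911*I)
23745/20678 + Z/m = 23745/20678 + (2*I*√1329)/(102012/13) = 23745*(1/20678) + (2*I*√1329)*(13/102012) = 23745/20678 + 13*I*√1329/51006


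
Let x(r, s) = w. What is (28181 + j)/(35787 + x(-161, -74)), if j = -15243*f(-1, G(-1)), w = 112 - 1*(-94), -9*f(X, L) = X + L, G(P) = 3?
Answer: 94705/107979 ≈ 0.87707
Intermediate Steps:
f(X, L) = -L/9 - X/9 (f(X, L) = -(X + L)/9 = -(L + X)/9 = -L/9 - X/9)
w = 206 (w = 112 + 94 = 206)
j = 10162/3 (j = -15243*(-1/9*3 - 1/9*(-1)) = -15243*(-1/3 + 1/9) = -15243*(-2/9) = 10162/3 ≈ 3387.3)
x(r, s) = 206
(28181 + j)/(35787 + x(-161, -74)) = (28181 + 10162/3)/(35787 + 206) = (94705/3)/35993 = (94705/3)*(1/35993) = 94705/107979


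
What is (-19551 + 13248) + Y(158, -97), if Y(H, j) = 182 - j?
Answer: -6024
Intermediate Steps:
(-19551 + 13248) + Y(158, -97) = (-19551 + 13248) + (182 - 1*(-97)) = -6303 + (182 + 97) = -6303 + 279 = -6024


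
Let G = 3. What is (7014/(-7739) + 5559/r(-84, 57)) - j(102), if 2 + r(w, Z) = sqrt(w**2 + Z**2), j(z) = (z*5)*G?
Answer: -121956950682/79719439 + 16677*sqrt(1145)/10301 ≈ -1475.0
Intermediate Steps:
j(z) = 15*z (j(z) = (z*5)*3 = (5*z)*3 = 15*z)
r(w, Z) = -2 + sqrt(Z**2 + w**2) (r(w, Z) = -2 + sqrt(w**2 + Z**2) = -2 + sqrt(Z**2 + w**2))
(7014/(-7739) + 5559/r(-84, 57)) - j(102) = (7014/(-7739) + 5559/(-2 + sqrt(57**2 + (-84)**2))) - 15*102 = (7014*(-1/7739) + 5559/(-2 + sqrt(3249 + 7056))) - 1*1530 = (-7014/7739 + 5559/(-2 + sqrt(10305))) - 1530 = (-7014/7739 + 5559/(-2 + 3*sqrt(1145))) - 1530 = -11847684/7739 + 5559/(-2 + 3*sqrt(1145))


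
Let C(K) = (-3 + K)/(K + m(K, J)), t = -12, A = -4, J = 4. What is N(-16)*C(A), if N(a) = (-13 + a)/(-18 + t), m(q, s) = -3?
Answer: 29/30 ≈ 0.96667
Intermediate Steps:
C(K) = 1 (C(K) = (-3 + K)/(K - 3) = (-3 + K)/(-3 + K) = 1)
N(a) = 13/30 - a/30 (N(a) = (-13 + a)/(-18 - 12) = (-13 + a)/(-30) = (-13 + a)*(-1/30) = 13/30 - a/30)
N(-16)*C(A) = (13/30 - 1/30*(-16))*1 = (13/30 + 8/15)*1 = (29/30)*1 = 29/30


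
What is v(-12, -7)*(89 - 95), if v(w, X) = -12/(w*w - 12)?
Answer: 6/11 ≈ 0.54545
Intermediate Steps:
v(w, X) = -12/(-12 + w²) (v(w, X) = -12/(w² - 12) = -12/(-12 + w²))
v(-12, -7)*(89 - 95) = (-12/(-12 + (-12)²))*(89 - 95) = -12/(-12 + 144)*(-6) = -12/132*(-6) = -12*1/132*(-6) = -1/11*(-6) = 6/11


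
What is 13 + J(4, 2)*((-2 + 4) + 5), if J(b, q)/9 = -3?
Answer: -176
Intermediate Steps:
J(b, q) = -27 (J(b, q) = 9*(-3) = -27)
13 + J(4, 2)*((-2 + 4) + 5) = 13 - 27*((-2 + 4) + 5) = 13 - 27*(2 + 5) = 13 - 27*7 = 13 - 189 = -176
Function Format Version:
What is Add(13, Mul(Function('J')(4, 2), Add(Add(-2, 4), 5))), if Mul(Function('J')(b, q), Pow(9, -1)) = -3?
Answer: -176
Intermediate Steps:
Function('J')(b, q) = -27 (Function('J')(b, q) = Mul(9, -3) = -27)
Add(13, Mul(Function('J')(4, 2), Add(Add(-2, 4), 5))) = Add(13, Mul(-27, Add(Add(-2, 4), 5))) = Add(13, Mul(-27, Add(2, 5))) = Add(13, Mul(-27, 7)) = Add(13, -189) = -176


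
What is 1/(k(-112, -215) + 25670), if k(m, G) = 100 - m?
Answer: 1/25882 ≈ 3.8637e-5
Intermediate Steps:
1/(k(-112, -215) + 25670) = 1/((100 - 1*(-112)) + 25670) = 1/((100 + 112) + 25670) = 1/(212 + 25670) = 1/25882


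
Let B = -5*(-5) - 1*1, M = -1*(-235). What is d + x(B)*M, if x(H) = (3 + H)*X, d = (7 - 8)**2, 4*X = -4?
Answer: -6344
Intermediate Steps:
X = -1 (X = (1/4)*(-4) = -1)
d = 1 (d = (-1)**2 = 1)
M = 235
B = 24 (B = 25 - 1 = 24)
x(H) = -3 - H (x(H) = (3 + H)*(-1) = -3 - H)
d + x(B)*M = 1 + (-3 - 1*24)*235 = 1 + (-3 - 24)*235 = 1 - 27*235 = 1 - 6345 = -6344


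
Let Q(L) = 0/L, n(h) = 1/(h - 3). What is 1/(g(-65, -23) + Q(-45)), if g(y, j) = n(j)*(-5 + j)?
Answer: 13/14 ≈ 0.92857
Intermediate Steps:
n(h) = 1/(-3 + h)
Q(L) = 0
g(y, j) = (-5 + j)/(-3 + j)
1/(g(-65, -23) + Q(-45)) = 1/((-5 - 23)/(-3 - 23) + 0) = 1/(-28/(-26) + 0) = 1/(-1/26*(-28) + 0) = 1/(14/13 + 0) = 1/(14/13) = 13/14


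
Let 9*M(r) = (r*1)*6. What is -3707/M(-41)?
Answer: 11121/82 ≈ 135.62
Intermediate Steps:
M(r) = 2*r/3 (M(r) = ((r*1)*6)/9 = (r*6)/9 = (6*r)/9 = 2*r/3)
-3707/M(-41) = -3707/((2/3)*(-41)) = -3707/(-82/3) = -3707*(-3/82) = 11121/82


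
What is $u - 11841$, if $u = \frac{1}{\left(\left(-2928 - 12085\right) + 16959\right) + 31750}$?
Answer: $- \frac{398994335}{33696} \approx -11841.0$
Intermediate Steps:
$u = \frac{1}{33696}$ ($u = \frac{1}{\left(-15013 + 16959\right) + 31750} = \frac{1}{1946 + 31750} = \frac{1}{33696} \approx 2.9677 \cdot 10^{-5}$)
$u - 11841 = \frac{1}{33696} - 11841 = - \frac{398994335}{33696}$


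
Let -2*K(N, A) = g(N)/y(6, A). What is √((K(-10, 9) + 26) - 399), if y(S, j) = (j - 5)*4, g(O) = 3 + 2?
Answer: I*√23882/8 ≈ 19.317*I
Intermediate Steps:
g(O) = 5
y(S, j) = -20 + 4*j (y(S, j) = (-5 + j)*4 = -20 + 4*j)
K(N, A) = -5/(2*(-20 + 4*A))
√((K(-10, 9) + 26) - 399) = √((-5/(-40 + 8*9) + 26) - 399) = √((-5/(-40 + 72) + 26) - 399) = √((-5/32 + 26) - 399) = √(827/32 - 399) = √(-11941/32) = I*√23882/8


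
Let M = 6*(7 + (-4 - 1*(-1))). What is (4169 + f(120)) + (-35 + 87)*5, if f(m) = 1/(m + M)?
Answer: 637777/144 ≈ 4429.0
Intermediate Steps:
M = 24 (M = 6*(7 + (-4 + 1)) = 6*(7 - 3) = 6*4 = 24)
f(m) = 1/(24 + m) (f(m) = 1/(m + 24) = 1/(24 + m))
(4169 + f(120)) + (-35 + 87)*5 = (4169 + 1/(24 + 120)) + (-35 + 87)*5 = (4169 + 1/144) + 52*5 = (4169 + 1/144) + 260 = 600337/144 + 260 = 637777/144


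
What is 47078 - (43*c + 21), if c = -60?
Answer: 49637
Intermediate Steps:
47078 - (43*c + 21) = 47078 - (43*(-60) + 21) = 47078 - (-2580 + 21) = 47078 - 1*(-2559) = 47078 + 2559 = 49637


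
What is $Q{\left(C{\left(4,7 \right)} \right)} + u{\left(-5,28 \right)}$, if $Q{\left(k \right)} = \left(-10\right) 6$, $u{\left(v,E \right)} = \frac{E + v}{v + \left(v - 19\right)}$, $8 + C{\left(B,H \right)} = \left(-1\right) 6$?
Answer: $- \frac{1763}{29} \approx -60.793$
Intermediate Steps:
$C{\left(B,H \right)} = -14$ ($C{\left(B,H \right)} = -8 - 6 = -14$)
$u{\left(v,E \right)} = \frac{E + v}{-19 + 2 v}$ ($u{\left(v,E \right)} = \frac{E + v}{v + \left(-19 + v\right)} = \frac{E + v}{-19 + 2 v}$)
$Q{\left(k \right)} = -60$
$Q{\left(C{\left(4,7 \right)} \right)} + u{\left(-5,28 \right)} = -60 + \frac{28 - 5}{-19 + 2 \left(-5\right)} = -60 + \frac{1}{-19 - 10} \cdot 23 = -60 + \frac{1}{-29} \cdot 23 = -60 - \frac{23}{29} = - \frac{1763}{29}$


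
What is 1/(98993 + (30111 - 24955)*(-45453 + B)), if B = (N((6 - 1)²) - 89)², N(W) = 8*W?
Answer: -1/170729599 ≈ -5.8572e-9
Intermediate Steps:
B = 12321 (B = (8*(6 - 1)² - 89)² = (8*5² - 89)² = (8*25 - 89)² = (200 - 89)² = 111² = 12321)
1/(98993 + (30111 - 24955)*(-45453 + B)) = 1/(98993 + (30111 - 24955)*(-45453 + 12321)) = 1/(98993 + 5156*(-33132)) = 1/(98993 - 170828592) = 1/(-170729599) = -1/170729599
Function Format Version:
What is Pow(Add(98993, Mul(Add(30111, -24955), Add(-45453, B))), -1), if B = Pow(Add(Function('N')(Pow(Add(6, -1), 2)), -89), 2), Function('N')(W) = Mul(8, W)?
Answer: Rational(-1, 170729599) ≈ -5.8572e-9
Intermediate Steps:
B = 12321 (B = Pow(Add(Mul(8, Pow(Add(6, -1), 2)), -89), 2) = Pow(Add(Mul(8, Pow(5, 2)), -89), 2) = Pow(Add(Mul(8, 25), -89), 2) = Pow(Add(200, -89), 2) = Pow(111, 2) = 12321)
Pow(Add(98993, Mul(Add(30111, -24955), Add(-45453, B))), -1) = Pow(Add(98993, Mul(Add(30111, -24955), Add(-45453, 12321))), -1) = Pow(Add(98993, Mul(5156, -33132)), -1) = Pow(Add(98993, -170828592), -1) = Pow(-170729599, -1) = Rational(-1, 170729599)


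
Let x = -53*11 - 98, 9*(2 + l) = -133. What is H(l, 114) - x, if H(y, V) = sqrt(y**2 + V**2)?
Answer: 681 + sqrt(1075477)/9 ≈ 796.23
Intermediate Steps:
l = -151/9 (l = -2 + (1/9)*(-133) = -2 - 133/9 = -151/9 ≈ -16.778)
H(y, V) = sqrt(V**2 + y**2)
x = -681 (x = -583 - 98 = -681)
H(l, 114) - x = sqrt(114**2 + (-151/9)**2) - 1*(-681) = sqrt(12996 + 22801/81) + 681 = sqrt(1075477/81) + 681 = sqrt(1075477)/9 + 681 = 681 + sqrt(1075477)/9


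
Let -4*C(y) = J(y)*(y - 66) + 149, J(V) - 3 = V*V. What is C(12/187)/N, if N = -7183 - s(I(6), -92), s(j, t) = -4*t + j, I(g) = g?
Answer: -320937583/197667028284 ≈ -0.0016236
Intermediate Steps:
J(V) = 3 + V**2 (J(V) = 3 + V*V = 3 + V**2)
s(j, t) = j - 4*t
C(y) = -149/4 - (-66 + y)*(3 + y**2)/4 (C(y) = -((3 + y**2)*(y - 66) + 149)/4 = -((3 + y**2)*(-66 + y) + 149)/4 = -((-66 + y)*(3 + y**2) + 149)/4 = -(149 + (-66 + y)*(3 + y**2))/4 = -149/4 - (-66 + y)*(3 + y**2)/4)
N = -7557 (N = -7183 - (6 - 4*(-92)) = -7183 - (6 + 368) = -7183 - 1*374 = -7183 - 374 = -7557)
C(12/187)/N = (49/4 + 33*(12/187)**2/2 - 12/187*(3 + (12/187)**2)/4)/(-7557) = (49/4 + 33*(12*(1/187))**2/2 - 12*(1/187)*(3 + (12*(1/187))**2)/4)*(-1/7557) = (49/4 + 33*(12/187)**2/2 - 1/4*12/187*(3 + (12/187)**2))*(-1/7557) = (49/4 + (33/2)*(144/34969) - 1/4*12/187*(3 + 144/34969))*(-1/7557) = (49/4 + 216/3179 - 1/4*12/187*105051/34969)*(-1/7557) = (49/4 + 216/3179 - 315153/6539203)*(-1/7557) = (320937583/26156812)*(-1/7557) = -320937583/197667028284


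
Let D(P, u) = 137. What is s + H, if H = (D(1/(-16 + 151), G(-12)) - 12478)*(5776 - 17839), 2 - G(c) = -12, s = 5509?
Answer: 148874992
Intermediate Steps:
G(c) = 14 (G(c) = 2 - 1*(-12) = 2 + 12 = 14)
H = 148869483 (H = (137 - 12478)*(5776 - 17839) = -12341*(-12063) = 148869483)
s + H = 5509 + 148869483 = 148874992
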